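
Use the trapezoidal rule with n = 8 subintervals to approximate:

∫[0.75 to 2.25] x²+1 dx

f(x) = x²+1
a = 0.75, b = 2.25, n = 8
h = (b - a)/n = 0.187500

Trapezoidal rule: (h/2)[f(x₀) + 2f(x₁) + 2f(x₂) + ... + f(xₙ)]

x_0 = 0.7500, f(x_0) = 1.562500, coefficient = 1
x_1 = 0.9375, f(x_1) = 1.878906, coefficient = 2
x_2 = 1.1250, f(x_2) = 2.265625, coefficient = 2
x_3 = 1.3125, f(x_3) = 2.722656, coefficient = 2
x_4 = 1.5000, f(x_4) = 3.250000, coefficient = 2
x_5 = 1.6875, f(x_5) = 3.847656, coefficient = 2
x_6 = 1.8750, f(x_6) = 4.515625, coefficient = 2
x_7 = 2.0625, f(x_7) = 5.253906, coefficient = 2
x_8 = 2.2500, f(x_8) = 6.062500, coefficient = 1

I ≈ (0.187500/2) × 55.093750 = 5.165039
Exact value: 5.156250
Error: 0.008789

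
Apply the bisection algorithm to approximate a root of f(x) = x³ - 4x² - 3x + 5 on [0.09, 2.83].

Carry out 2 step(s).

f(x) = x³ - 4x² - 3x + 5
Initial interval: [0.09, 2.83]

Iteration 1:
  c_1 = (0.090000 + 2.830000)/2 = 1.460000
  f(c_1) = f(1.460000) = -4.794264
  f(a) × f(c) < 0, new interval: [0.090000, 1.460000]
Iteration 2:
  c_2 = (0.090000 + 1.460000)/2 = 0.775000
  f(c_2) = f(0.775000) = 0.737984
  f(a) × f(c) ≥ 0, new interval: [0.775000, 1.460000]

After 2 iteration(s), the approximation is c_2 = 0.775000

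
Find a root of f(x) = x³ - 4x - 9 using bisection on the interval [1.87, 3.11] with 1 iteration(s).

f(x) = x³ - 4x - 9
Initial interval: [1.87, 3.11]

Iteration 1:
  c_1 = (1.870000 + 3.110000)/2 = 2.490000
  f(c_1) = f(2.490000) = -3.521751
  f(a) × f(c) ≥ 0, new interval: [2.490000, 3.110000]

After 1 iteration(s), the approximation is c_1 = 2.490000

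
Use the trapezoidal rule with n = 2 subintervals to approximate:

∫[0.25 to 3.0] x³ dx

f(x) = x³
a = 0.25, b = 3.0, n = 2
h = (b - a)/n = 1.375000

Trapezoidal rule: (h/2)[f(x₀) + 2f(x₁) + 2f(x₂) + ... + f(xₙ)]

x_0 = 0.2500, f(x_0) = 0.015625, coefficient = 1
x_1 = 1.6250, f(x_1) = 4.291016, coefficient = 2
x_2 = 3.0000, f(x_2) = 27.000000, coefficient = 1

I ≈ (1.375000/2) × 35.597656 = 24.473389
Exact value: 20.249023
Error: 4.224365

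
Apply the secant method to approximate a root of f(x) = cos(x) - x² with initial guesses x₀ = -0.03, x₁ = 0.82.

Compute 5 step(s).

f(x) = cos(x) - x²
x₀ = -0.03, x₁ = 0.82

Secant formula: x_{n+1} = x_n - f(x_n)(x_n - x_{n-1})/(f(x_n) - f(x_{n-1}))

Iteration 1:
  f(-0.030000) = 0.998650
  f(0.820000) = 0.009821
  x_2 = 0.820000 - 0.009821×(0.820000 - (-0.030000))/(0.009821 - 0.998650)
       = 0.828442
Iteration 2:
  f(0.820000) = 0.009821
  f(0.828442) = -0.010292
  x_3 = 0.828442 - (-0.010292)×(0.828442 - 0.820000)/(-0.010292 - 0.009821)
       = 0.824122
Iteration 3:
  f(0.828442) = -0.010292
  f(0.824122) = 0.000024
  x_4 = 0.824122 - 0.000024×(0.824122 - 0.828442)/(0.000024 - (-0.010292))
       = 0.824132
Iteration 4:
  f(0.824122) = 0.000024
  f(0.824132) = 0.000000
  x_5 = 0.824132 - 0.000000×(0.824132 - 0.824122)/(0.000000 - 0.000024)
       = 0.824132
Iteration 5:
  f(0.824132) = 0.000000
  f(0.824132) = 0.000000
  x_6 = 0.824132 - 0.000000×(0.824132 - 0.824132)/(0.000000 - 0.000000)
       = 0.824132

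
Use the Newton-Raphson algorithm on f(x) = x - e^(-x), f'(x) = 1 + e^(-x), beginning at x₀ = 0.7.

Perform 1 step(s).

f(x) = x - e^(-x)
f'(x) = 1 + e^(-x)
x₀ = 0.7

Newton-Raphson formula: x_{n+1} = x_n - f(x_n)/f'(x_n)

Iteration 1:
  f(0.700000) = 0.203415
  f'(0.700000) = 1.496585
  x_1 = 0.700000 - 0.203415/1.496585 = 0.564081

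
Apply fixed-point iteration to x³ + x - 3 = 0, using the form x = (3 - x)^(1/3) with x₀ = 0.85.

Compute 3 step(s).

Equation: x³ + x - 3 = 0
Fixed-point form: x = (3 - x)^(1/3)
x₀ = 0.85

x_1 = g(0.850000) = 1.290663
x_2 = g(1.290663) = 1.195664
x_3 = g(1.195664) = 1.217416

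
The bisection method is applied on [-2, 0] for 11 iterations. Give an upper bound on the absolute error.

Bisection error bound: |error| ≤ (b-a)/2^n
|error| ≤ (0 - (-2))/2^11 = 2/2^11
|error| ≤ 0.0009765625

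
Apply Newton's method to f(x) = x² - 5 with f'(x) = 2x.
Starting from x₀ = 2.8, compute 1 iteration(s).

f(x) = x² - 5
f'(x) = 2x
x₀ = 2.8

Newton-Raphson formula: x_{n+1} = x_n - f(x_n)/f'(x_n)

Iteration 1:
  f(2.800000) = 2.840000
  f'(2.800000) = 5.600000
  x_1 = 2.800000 - 2.840000/5.600000 = 2.292857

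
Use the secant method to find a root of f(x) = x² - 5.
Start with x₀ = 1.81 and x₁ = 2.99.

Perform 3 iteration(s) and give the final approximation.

f(x) = x² - 5
x₀ = 1.81, x₁ = 2.99

Secant formula: x_{n+1} = x_n - f(x_n)(x_n - x_{n-1})/(f(x_n) - f(x_{n-1}))

Iteration 1:
  f(1.810000) = -1.723900
  f(2.990000) = 3.940100
  x_2 = 2.990000 - 3.940100×(2.990000 - 1.810000)/(3.940100 - (-1.723900))
       = 2.169146
Iteration 2:
  f(2.990000) = 3.940100
  f(2.169146) = -0.294806
  x_3 = 2.169146 - (-0.294806)×(2.169146 - 2.990000)/(-0.294806 - 3.940100)
       = 2.226288
Iteration 3:
  f(2.169146) = -0.294806
  f(2.226288) = -0.043640
  x_4 = 2.226288 - (-0.043640)×(2.226288 - 2.169146)/(-0.043640 - (-0.294806))
       = 2.236217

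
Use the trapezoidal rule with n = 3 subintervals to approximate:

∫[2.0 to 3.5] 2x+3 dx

f(x) = 2x+3
a = 2.0, b = 3.5, n = 3
h = (b - a)/n = 0.500000

Trapezoidal rule: (h/2)[f(x₀) + 2f(x₁) + 2f(x₂) + ... + f(xₙ)]

x_0 = 2.0000, f(x_0) = 7.000000, coefficient = 1
x_1 = 2.5000, f(x_1) = 8.000000, coefficient = 2
x_2 = 3.0000, f(x_2) = 9.000000, coefficient = 2
x_3 = 3.5000, f(x_3) = 10.000000, coefficient = 1

I ≈ (0.500000/2) × 51.000000 = 12.750000
Exact value: 12.750000
Error: 0.000000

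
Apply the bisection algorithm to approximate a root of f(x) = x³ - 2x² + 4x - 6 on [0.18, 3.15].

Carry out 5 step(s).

f(x) = x³ - 2x² + 4x - 6
Initial interval: [0.18, 3.15]

Iteration 1:
  c_1 = (0.180000 + 3.150000)/2 = 1.665000
  f(c_1) = f(1.665000) = -0.268695
  f(a) × f(c) ≥ 0, new interval: [1.665000, 3.150000]
Iteration 2:
  c_2 = (1.665000 + 3.150000)/2 = 2.407500
  f(c_2) = f(2.407500) = 5.991893
  f(a) × f(c) < 0, new interval: [1.665000, 2.407500]
Iteration 3:
  c_3 = (1.665000 + 2.407500)/2 = 2.036250
  f(c_3) = f(2.036250) = 2.295304
  f(a) × f(c) < 0, new interval: [1.665000, 2.036250]
Iteration 4:
  c_4 = (1.665000 + 2.036250)/2 = 1.850625
  f(c_4) = f(1.850625) = 0.890919
  f(a) × f(c) < 0, new interval: [1.665000, 1.850625]
Iteration 5:
  c_5 = (1.665000 + 1.850625)/2 = 1.757812
  f(c_5) = f(1.757812) = 0.282914
  f(a) × f(c) < 0, new interval: [1.665000, 1.757812]

After 5 iteration(s), the approximation is c_5 = 1.757812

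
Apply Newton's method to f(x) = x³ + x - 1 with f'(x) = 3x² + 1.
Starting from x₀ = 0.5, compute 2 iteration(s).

f(x) = x³ + x - 1
f'(x) = 3x² + 1
x₀ = 0.5

Newton-Raphson formula: x_{n+1} = x_n - f(x_n)/f'(x_n)

Iteration 1:
  f(0.500000) = -0.375000
  f'(0.500000) = 1.750000
  x_1 = 0.500000 - (-0.375000)/1.750000 = 0.714286
Iteration 2:
  f(0.714286) = 0.078717
  f'(0.714286) = 2.530612
  x_2 = 0.714286 - 0.078717/2.530612 = 0.683180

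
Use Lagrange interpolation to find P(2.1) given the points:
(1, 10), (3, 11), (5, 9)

Lagrange interpolation formula:
P(x) = Σ yᵢ × Lᵢ(x)
where Lᵢ(x) = Π_{j≠i} (x - xⱼ)/(xᵢ - xⱼ)

L_0(2.1) = (2.1 - 3)/(1 - 3) × (2.1 - 5)/(1 - 5) = 0.326250
L_1(2.1) = (2.1 - 1)/(3 - 1) × (2.1 - 5)/(3 - 5) = 0.797500
L_2(2.1) = (2.1 - 1)/(5 - 1) × (2.1 - 3)/(5 - 3) = -0.123750

P(2.1) = 10×L_0(2.1) + 11×L_1(2.1) + 9×L_2(2.1)
P(2.1) = 10.921250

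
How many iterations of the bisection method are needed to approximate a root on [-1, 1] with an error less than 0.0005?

We need (b-a)/2^n ≤ 0.0005
(1 - (-1))/2^n ≤ 0.0005
2/2^n ≤ 0.0005
2^n ≥ 4000
n ≥ log₂(4000) = 11.97
n ≥ 12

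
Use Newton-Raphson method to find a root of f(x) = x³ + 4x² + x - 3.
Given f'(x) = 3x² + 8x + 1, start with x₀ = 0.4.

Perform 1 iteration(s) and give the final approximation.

f(x) = x³ + 4x² + x - 3
f'(x) = 3x² + 8x + 1
x₀ = 0.4

Newton-Raphson formula: x_{n+1} = x_n - f(x_n)/f'(x_n)

Iteration 1:
  f(0.400000) = -1.896000
  f'(0.400000) = 4.680000
  x_1 = 0.400000 - (-1.896000)/4.680000 = 0.805128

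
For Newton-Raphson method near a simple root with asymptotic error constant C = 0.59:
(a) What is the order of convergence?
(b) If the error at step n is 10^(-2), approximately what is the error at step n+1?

(a) Newton-Raphson has quadratic (order 2) convergence near simple roots.
    This means |e_{n+1}| ≈ C|e_n|².

(b) With |e_n| = 10^(-2) and C = 0.59:
    |e_{n+1}| ≈ 0.59 × (10^(-2))² = 0.59 × 10^(-4)

(a) 2 (quadratic); (b) |e_{n+1}| ≈ 5.900e-05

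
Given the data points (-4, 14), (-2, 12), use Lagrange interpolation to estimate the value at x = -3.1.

Lagrange interpolation formula:
P(x) = Σ yᵢ × Lᵢ(x)
where Lᵢ(x) = Π_{j≠i} (x - xⱼ)/(xᵢ - xⱼ)

L_0(-3.1) = (-3.1 - (-2))/(-4 - (-2)) = 0.550000
L_1(-3.1) = (-3.1 - (-4))/(-2 - (-4)) = 0.450000

P(-3.1) = 14×L_0(-3.1) + 12×L_1(-3.1)
P(-3.1) = 13.100000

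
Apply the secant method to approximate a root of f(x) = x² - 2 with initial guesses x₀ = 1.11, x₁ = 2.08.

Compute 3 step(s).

f(x) = x² - 2
x₀ = 1.11, x₁ = 2.08

Secant formula: x_{n+1} = x_n - f(x_n)(x_n - x_{n-1})/(f(x_n) - f(x_{n-1}))

Iteration 1:
  f(1.110000) = -0.767900
  f(2.080000) = 2.326400
  x_2 = 2.080000 - 2.326400×(2.080000 - 1.110000)/(2.326400 - (-0.767900))
       = 1.350721
Iteration 2:
  f(2.080000) = 2.326400
  f(1.350721) = -0.175553
  x_3 = 1.350721 - (-0.175553)×(1.350721 - 2.080000)/(-0.175553 - 2.326400)
       = 1.401892
Iteration 3:
  f(1.350721) = -0.175553
  f(1.401892) = -0.034699
  x_4 = 1.401892 - (-0.034699)×(1.401892 - 1.350721)/(-0.034699 - (-0.175553))
       = 1.414498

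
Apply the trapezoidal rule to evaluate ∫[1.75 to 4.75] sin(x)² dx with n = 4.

f(x) = sin(x)²
a = 1.75, b = 4.75, n = 4
h = (b - a)/n = 0.750000

Trapezoidal rule: (h/2)[f(x₀) + 2f(x₁) + 2f(x₂) + ... + f(xₙ)]

x_0 = 1.7500, f(x_0) = 0.968228, coefficient = 1
x_1 = 2.5000, f(x_1) = 0.358169, coefficient = 2
x_2 = 3.2500, f(x_2) = 0.011706, coefficient = 2
x_3 = 4.0000, f(x_3) = 0.572750, coefficient = 2
x_4 = 4.7500, f(x_4) = 0.998586, coefficient = 1

I ≈ (0.750000/2) × 3.852065 = 1.444524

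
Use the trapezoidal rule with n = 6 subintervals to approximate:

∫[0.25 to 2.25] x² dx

f(x) = x²
a = 0.25, b = 2.25, n = 6
h = (b - a)/n = 0.333333

Trapezoidal rule: (h/2)[f(x₀) + 2f(x₁) + 2f(x₂) + ... + f(xₙ)]

x_0 = 0.2500, f(x_0) = 0.062500, coefficient = 1
x_1 = 0.5833, f(x_1) = 0.340278, coefficient = 2
x_2 = 0.9167, f(x_2) = 0.840278, coefficient = 2
x_3 = 1.2500, f(x_3) = 1.562500, coefficient = 2
x_4 = 1.5833, f(x_4) = 2.506944, coefficient = 2
x_5 = 1.9167, f(x_5) = 3.673611, coefficient = 2
x_6 = 2.2500, f(x_6) = 5.062500, coefficient = 1

I ≈ (0.333333/2) × 22.972222 = 3.828704
Exact value: 3.791667
Error: 0.037037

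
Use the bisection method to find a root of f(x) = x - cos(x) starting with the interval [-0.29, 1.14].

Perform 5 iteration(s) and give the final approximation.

f(x) = x - cos(x)
Initial interval: [-0.29, 1.14]

Iteration 1:
  c_1 = (-0.290000 + 1.140000)/2 = 0.425000
  f(c_1) = f(0.425000) = -0.486039
  f(a) × f(c) ≥ 0, new interval: [0.425000, 1.140000]
Iteration 2:
  c_2 = (0.425000 + 1.140000)/2 = 0.782500
  f(c_2) = f(0.782500) = 0.073347
  f(a) × f(c) < 0, new interval: [0.425000, 0.782500]
Iteration 3:
  c_3 = (0.425000 + 0.782500)/2 = 0.603750
  f(c_3) = f(0.603750) = -0.219462
  f(a) × f(c) ≥ 0, new interval: [0.603750, 0.782500]
Iteration 4:
  c_4 = (0.603750 + 0.782500)/2 = 0.693125
  f(c_4) = f(0.693125) = -0.076128
  f(a) × f(c) ≥ 0, new interval: [0.693125, 0.782500]
Iteration 5:
  c_5 = (0.693125 + 0.782500)/2 = 0.737812
  f(c_5) = f(0.737812) = -0.002129
  f(a) × f(c) ≥ 0, new interval: [0.737812, 0.782500]

After 5 iteration(s), the approximation is c_5 = 0.737812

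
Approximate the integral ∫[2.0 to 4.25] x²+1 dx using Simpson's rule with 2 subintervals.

f(x) = x²+1
a = 2.0, b = 4.25, n = 2
h = (b - a)/n = 1.125000

Simpson's rule: (h/3)[f(x₀) + 4f(x₁) + 2f(x₂) + ... + f(xₙ)]

x_0 = 2.0000, f(x_0) = 5.000000, coefficient = 1
x_1 = 3.1250, f(x_1) = 10.765625, coefficient = 4
x_2 = 4.2500, f(x_2) = 19.062500, coefficient = 1

I ≈ (1.125000/3) × 67.125000 = 25.171875
Exact value: 25.171875
Error: 0.000000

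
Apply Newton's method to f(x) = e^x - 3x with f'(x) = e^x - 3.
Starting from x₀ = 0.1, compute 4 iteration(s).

f(x) = e^x - 3x
f'(x) = e^x - 3
x₀ = 0.1

Newton-Raphson formula: x_{n+1} = x_n - f(x_n)/f'(x_n)

Iteration 1:
  f(0.100000) = 0.805171
  f'(0.100000) = -1.894829
  x_1 = 0.100000 - 0.805171/(-1.894829) = 0.524931
Iteration 2:
  f(0.524931) = 0.115550
  f'(0.524931) = -1.309658
  x_2 = 0.524931 - 0.115550/(-1.309658) = 0.613160
Iteration 3:
  f(0.613160) = 0.006777
  f'(0.613160) = -1.153745
  x_3 = 0.613160 - 0.006777/(-1.153745) = 0.619033
Iteration 4:
  f(0.619033) = 0.000032
  f'(0.619033) = -1.142868
  x_4 = 0.619033 - 0.000032/(-1.142868) = 0.619061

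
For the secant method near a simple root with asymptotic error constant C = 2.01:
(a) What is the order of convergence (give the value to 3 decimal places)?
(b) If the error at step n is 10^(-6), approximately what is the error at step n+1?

(a) Secant method has superlinear convergence with order φ = (1+√5)/2 ≈ 1.618.
    This means |e_{n+1}| ≈ C|e_n|^1.618.

(b) With |e_n| = 10^(-6) and C = 2.01:
    |e_{n+1}| ≈ 2.01 × (10^(-6))^1.618 = 2.01 × 10^(-9.71)

(a) ≈ 1.618 (golden ratio); (b) |e_{n+1}| ≈ 3.935e-10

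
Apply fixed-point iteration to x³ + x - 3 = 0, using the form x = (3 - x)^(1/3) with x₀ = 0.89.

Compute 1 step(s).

Equation: x³ + x - 3 = 0
Fixed-point form: x = (3 - x)^(1/3)
x₀ = 0.89

x_1 = g(0.890000) = 1.282609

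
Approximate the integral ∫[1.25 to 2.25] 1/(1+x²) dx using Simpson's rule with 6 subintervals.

f(x) = 1/(1+x²)
a = 1.25, b = 2.25, n = 6
h = (b - a)/n = 0.166667

Simpson's rule: (h/3)[f(x₀) + 4f(x₁) + 2f(x₂) + ... + f(xₙ)]

x_0 = 1.2500, f(x_0) = 0.390244, coefficient = 1
x_1 = 1.4167, f(x_1) = 0.332564, coefficient = 4
x_2 = 1.5833, f(x_2) = 0.285149, coefficient = 2
x_3 = 1.7500, f(x_3) = 0.246154, coefficient = 4
x_4 = 1.9167, f(x_4) = 0.213967, coefficient = 2
x_5 = 2.0833, f(x_5) = 0.187256, coefficient = 4
x_6 = 2.2500, f(x_6) = 0.164948, coefficient = 1

I ≈ (0.166667/3) × 4.617318 = 0.256518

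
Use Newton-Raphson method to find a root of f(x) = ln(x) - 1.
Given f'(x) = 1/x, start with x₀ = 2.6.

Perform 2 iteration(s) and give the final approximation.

f(x) = ln(x) - 1
f'(x) = 1/x
x₀ = 2.6

Newton-Raphson formula: x_{n+1} = x_n - f(x_n)/f'(x_n)

Iteration 1:
  f(2.600000) = -0.044489
  f'(2.600000) = 0.384615
  x_1 = 2.600000 - (-0.044489)/0.384615 = 2.715670
Iteration 2:
  f(2.715670) = -0.000961
  f'(2.715670) = 0.368233
  x_2 = 2.715670 - (-0.000961)/0.368233 = 2.718281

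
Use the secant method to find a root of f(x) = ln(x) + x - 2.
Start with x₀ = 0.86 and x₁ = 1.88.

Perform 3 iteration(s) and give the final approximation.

f(x) = ln(x) + x - 2
x₀ = 0.86, x₁ = 1.88

Secant formula: x_{n+1} = x_n - f(x_n)(x_n - x_{n-1})/(f(x_n) - f(x_{n-1}))

Iteration 1:
  f(0.860000) = -1.290823
  f(1.880000) = 0.511272
  x_2 = 1.880000 - 0.511272×(1.880000 - 0.860000)/(0.511272 - (-1.290823))
       = 1.590616
Iteration 2:
  f(1.880000) = 0.511272
  f(1.590616) = 0.054737
  x_3 = 1.590616 - 0.054737×(1.590616 - 1.880000)/(0.054737 - 0.511272)
       = 1.555920
Iteration 3:
  f(1.590616) = 0.054737
  f(1.555920) = -0.002014
  x_4 = 1.555920 - (-0.002014)×(1.555920 - 1.590616)/(-0.002014 - 0.054737)
       = 1.557151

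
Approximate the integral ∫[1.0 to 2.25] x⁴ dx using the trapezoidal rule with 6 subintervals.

f(x) = x⁴
a = 1.0, b = 2.25, n = 6
h = (b - a)/n = 0.208333

Trapezoidal rule: (h/2)[f(x₀) + 2f(x₁) + 2f(x₂) + ... + f(xₙ)]

x_0 = 1.0000, f(x_0) = 1.000000, coefficient = 1
x_1 = 1.2083, f(x_1) = 2.131803, coefficient = 2
x_2 = 1.4167, f(x_2) = 4.027826, coefficient = 2
x_3 = 1.6250, f(x_3) = 6.972900, coefficient = 2
x_4 = 1.8333, f(x_4) = 11.297068, coefficient = 2
x_5 = 2.0417, f(x_5) = 17.375582, coefficient = 2
x_6 = 2.2500, f(x_6) = 25.628906, coefficient = 1

I ≈ (0.208333/2) × 110.239264 = 11.483257
Exact value: 11.333008
Error: 0.150249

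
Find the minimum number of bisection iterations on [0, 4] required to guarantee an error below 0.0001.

We need (b-a)/2^n ≤ 0.0001
(4 - 0)/2^n ≤ 0.0001
4/2^n ≤ 0.0001
2^n ≥ 40000
n ≥ log₂(40000) = 15.29
n ≥ 16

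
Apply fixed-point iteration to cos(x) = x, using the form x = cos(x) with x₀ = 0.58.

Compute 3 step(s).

Equation: cos(x) = x
Fixed-point form: x = cos(x)
x₀ = 0.58

x_1 = g(0.580000) = 0.836463
x_2 = g(0.836463) = 0.670093
x_3 = g(0.670093) = 0.783764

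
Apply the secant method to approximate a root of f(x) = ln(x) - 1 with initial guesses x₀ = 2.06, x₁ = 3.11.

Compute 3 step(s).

f(x) = ln(x) - 1
x₀ = 2.06, x₁ = 3.11

Secant formula: x_{n+1} = x_n - f(x_n)(x_n - x_{n-1})/(f(x_n) - f(x_{n-1}))

Iteration 1:
  f(2.060000) = -0.277294
  f(3.110000) = 0.134623
  x_2 = 3.110000 - 0.134623×(3.110000 - 2.060000)/(0.134623 - (-0.277294))
       = 2.766839
Iteration 2:
  f(3.110000) = 0.134623
  f(2.766839) = 0.017705
  x_3 = 2.766839 - 0.017705×(2.766839 - 3.110000)/(0.017705 - 0.134623)
       = 2.714872
Iteration 3:
  f(2.766839) = 0.017705
  f(2.714872) = -0.001255
  x_4 = 2.714872 - (-0.001255)×(2.714872 - 2.766839)/(-0.001255 - 0.017705)
       = 2.718312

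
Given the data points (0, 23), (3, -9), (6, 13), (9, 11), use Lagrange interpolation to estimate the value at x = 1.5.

Lagrange interpolation formula:
P(x) = Σ yᵢ × Lᵢ(x)
where Lᵢ(x) = Π_{j≠i} (x - xⱼ)/(xᵢ - xⱼ)

L_0(1.5) = (1.5 - 3)/(0 - 3) × (1.5 - 6)/(0 - 6) × (1.5 - 9)/(0 - 9) = 0.312500
L_1(1.5) = (1.5 - 0)/(3 - 0) × (1.5 - 6)/(3 - 6) × (1.5 - 9)/(3 - 9) = 0.937500
L_2(1.5) = (1.5 - 0)/(6 - 0) × (1.5 - 3)/(6 - 3) × (1.5 - 9)/(6 - 9) = -0.312500
L_3(1.5) = (1.5 - 0)/(9 - 0) × (1.5 - 3)/(9 - 3) × (1.5 - 6)/(9 - 6) = 0.062500

P(1.5) = 23×L_0(1.5) + (-9)×L_1(1.5) + 13×L_2(1.5) + 11×L_3(1.5)
P(1.5) = -4.625000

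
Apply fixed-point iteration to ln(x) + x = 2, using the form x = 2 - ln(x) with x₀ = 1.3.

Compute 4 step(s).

Equation: ln(x) + x = 2
Fixed-point form: x = 2 - ln(x)
x₀ = 1.3

x_1 = g(1.300000) = 1.737636
x_2 = g(1.737636) = 1.447475
x_3 = g(1.447475) = 1.630180
x_4 = g(1.630180) = 1.511310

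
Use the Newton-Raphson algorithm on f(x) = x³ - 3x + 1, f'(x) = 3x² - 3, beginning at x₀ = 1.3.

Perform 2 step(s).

f(x) = x³ - 3x + 1
f'(x) = 3x² - 3
x₀ = 1.3

Newton-Raphson formula: x_{n+1} = x_n - f(x_n)/f'(x_n)

Iteration 1:
  f(1.300000) = -0.703000
  f'(1.300000) = 2.070000
  x_1 = 1.300000 - (-0.703000)/2.070000 = 1.639614
Iteration 2:
  f(1.639614) = 0.488986
  f'(1.639614) = 5.064998
  x_2 = 1.639614 - 0.488986/5.064998 = 1.543071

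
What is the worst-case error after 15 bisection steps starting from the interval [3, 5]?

Bisection error bound: |error| ≤ (b-a)/2^n
|error| ≤ (5 - 3)/2^15 = 2/2^15
|error| ≤ 0.0000610352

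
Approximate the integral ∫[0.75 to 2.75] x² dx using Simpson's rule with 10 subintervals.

f(x) = x²
a = 0.75, b = 2.75, n = 10
h = (b - a)/n = 0.200000

Simpson's rule: (h/3)[f(x₀) + 4f(x₁) + 2f(x₂) + ... + f(xₙ)]

x_0 = 0.7500, f(x_0) = 0.562500, coefficient = 1
x_1 = 0.9500, f(x_1) = 0.902500, coefficient = 4
x_2 = 1.1500, f(x_2) = 1.322500, coefficient = 2
x_3 = 1.3500, f(x_3) = 1.822500, coefficient = 4
x_4 = 1.5500, f(x_4) = 2.402500, coefficient = 2
x_5 = 1.7500, f(x_5) = 3.062500, coefficient = 4
x_6 = 1.9500, f(x_6) = 3.802500, coefficient = 2
x_7 = 2.1500, f(x_7) = 4.622500, coefficient = 4
x_8 = 2.3500, f(x_8) = 5.522500, coefficient = 2
x_9 = 2.5500, f(x_9) = 6.502500, coefficient = 4
x_10 = 2.7500, f(x_10) = 7.562500, coefficient = 1

I ≈ (0.200000/3) × 101.875000 = 6.791667
Exact value: 6.791667
Error: 0.000000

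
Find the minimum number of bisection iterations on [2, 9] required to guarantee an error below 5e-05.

We need (b-a)/2^n ≤ 5e-05
(9 - 2)/2^n ≤ 5e-05
7/2^n ≤ 5e-05
2^n ≥ 140000
n ≥ log₂(140000) = 17.10
n ≥ 18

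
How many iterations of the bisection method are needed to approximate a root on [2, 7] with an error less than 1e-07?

We need (b-a)/2^n ≤ 1e-07
(7 - 2)/2^n ≤ 1e-07
5/2^n ≤ 1e-07
2^n ≥ 50000000
n ≥ log₂(50000000) = 25.58
n ≥ 26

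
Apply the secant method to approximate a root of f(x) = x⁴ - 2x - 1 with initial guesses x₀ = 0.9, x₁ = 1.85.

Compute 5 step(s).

f(x) = x⁴ - 2x - 1
x₀ = 0.9, x₁ = 1.85

Secant formula: x_{n+1} = x_n - f(x_n)(x_n - x_{n-1})/(f(x_n) - f(x_{n-1}))

Iteration 1:
  f(0.900000) = -2.143900
  f(1.850000) = 7.013506
  x_2 = 1.850000 - 7.013506×(1.850000 - 0.900000)/(7.013506 - (-2.143900))
       = 1.122411
Iteration 2:
  f(1.850000) = 7.013506
  f(1.122411) = -1.657711
  x_3 = 1.122411 - (-1.657711)×(1.122411 - 1.850000)/(-1.657711 - 7.013506)
       = 1.261507
Iteration 3:
  f(1.122411) = -1.657711
  f(1.261507) = -0.990461
  x_4 = 1.261507 - (-0.990461)×(1.261507 - 1.122411)/(-0.990461 - (-1.657711))
       = 1.467980
Iteration 4:
  f(1.261507) = -0.990461
  f(1.467980) = 0.707919
  x_5 = 1.467980 - 0.707919×(1.467980 - 1.261507)/(0.707919 - (-0.990461))
       = 1.381918
Iteration 5:
  f(1.467980) = 0.707919
  f(1.381918) = -0.116892
  x_6 = 1.381918 - (-0.116892)×(1.381918 - 1.467980)/(-0.116892 - 0.707919)
       = 1.394115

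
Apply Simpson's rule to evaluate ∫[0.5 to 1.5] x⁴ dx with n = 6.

f(x) = x⁴
a = 0.5, b = 1.5, n = 6
h = (b - a)/n = 0.166667

Simpson's rule: (h/3)[f(x₀) + 4f(x₁) + 2f(x₂) + ... + f(xₙ)]

x_0 = 0.5000, f(x_0) = 0.062500, coefficient = 1
x_1 = 0.6667, f(x_1) = 0.197531, coefficient = 4
x_2 = 0.8333, f(x_2) = 0.482253, coefficient = 2
x_3 = 1.0000, f(x_3) = 1.000000, coefficient = 4
x_4 = 1.1667, f(x_4) = 1.852623, coefficient = 2
x_5 = 1.3333, f(x_5) = 3.160494, coefficient = 4
x_6 = 1.5000, f(x_6) = 5.062500, coefficient = 1

I ≈ (0.166667/3) × 27.226852 = 1.512603
Exact value: 1.512500
Error: 0.000103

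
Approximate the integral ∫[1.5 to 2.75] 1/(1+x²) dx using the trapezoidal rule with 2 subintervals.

f(x) = 1/(1+x²)
a = 1.5, b = 2.75, n = 2
h = (b - a)/n = 0.625000

Trapezoidal rule: (h/2)[f(x₀) + 2f(x₁) + 2f(x₂) + ... + f(xₙ)]

x_0 = 1.5000, f(x_0) = 0.307692, coefficient = 1
x_1 = 2.1250, f(x_1) = 0.181303, coefficient = 2
x_2 = 2.7500, f(x_2) = 0.116788, coefficient = 1

I ≈ (0.625000/2) × 0.787087 = 0.245965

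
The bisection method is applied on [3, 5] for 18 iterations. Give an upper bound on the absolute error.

Bisection error bound: |error| ≤ (b-a)/2^n
|error| ≤ (5 - 3)/2^18 = 2/2^18
|error| ≤ 0.0000076294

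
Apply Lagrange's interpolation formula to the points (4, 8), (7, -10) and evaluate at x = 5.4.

Lagrange interpolation formula:
P(x) = Σ yᵢ × Lᵢ(x)
where Lᵢ(x) = Π_{j≠i} (x - xⱼ)/(xᵢ - xⱼ)

L_0(5.4) = (5.4 - 7)/(4 - 7) = 0.533333
L_1(5.4) = (5.4 - 4)/(7 - 4) = 0.466667

P(5.4) = 8×L_0(5.4) + (-10)×L_1(5.4)
P(5.4) = -0.400000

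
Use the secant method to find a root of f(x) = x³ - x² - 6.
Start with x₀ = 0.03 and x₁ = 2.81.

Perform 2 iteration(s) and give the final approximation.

f(x) = x³ - x² - 6
x₀ = 0.03, x₁ = 2.81

Secant formula: x_{n+1} = x_n - f(x_n)(x_n - x_{n-1})/(f(x_n) - f(x_{n-1}))

Iteration 1:
  f(0.030000) = -6.000873
  f(2.810000) = 8.291941
  x_2 = 2.810000 - 8.291941×(2.810000 - 0.030000)/(8.291941 - (-6.000873))
       = 1.197190
Iteration 2:
  f(2.810000) = 8.291941
  f(1.197190) = -5.717375
  x_3 = 1.197190 - (-5.717375)×(1.197190 - 2.810000)/(-5.717375 - 8.291941)
       = 1.855398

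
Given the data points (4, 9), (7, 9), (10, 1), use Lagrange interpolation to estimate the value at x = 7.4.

Lagrange interpolation formula:
P(x) = Σ yᵢ × Lᵢ(x)
where Lᵢ(x) = Π_{j≠i} (x - xⱼ)/(xᵢ - xⱼ)

L_0(7.4) = (7.4 - 7)/(4 - 7) × (7.4 - 10)/(4 - 10) = -0.057778
L_1(7.4) = (7.4 - 4)/(7 - 4) × (7.4 - 10)/(7 - 10) = 0.982222
L_2(7.4) = (7.4 - 4)/(10 - 4) × (7.4 - 7)/(10 - 7) = 0.075556

P(7.4) = 9×L_0(7.4) + 9×L_1(7.4) + 1×L_2(7.4)
P(7.4) = 8.395556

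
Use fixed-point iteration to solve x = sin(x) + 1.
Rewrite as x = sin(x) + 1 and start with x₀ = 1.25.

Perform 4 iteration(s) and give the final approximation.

Equation: x = sin(x) + 1
Fixed-point form: x = sin(x) + 1
x₀ = 1.25

x_1 = g(1.250000) = 1.948985
x_2 = g(1.948985) = 1.929335
x_3 = g(1.929335) = 1.936411
x_4 = g(1.936411) = 1.933904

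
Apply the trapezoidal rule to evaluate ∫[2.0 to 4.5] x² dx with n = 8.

f(x) = x²
a = 2.0, b = 4.5, n = 8
h = (b - a)/n = 0.312500

Trapezoidal rule: (h/2)[f(x₀) + 2f(x₁) + 2f(x₂) + ... + f(xₙ)]

x_0 = 2.0000, f(x_0) = 4.000000, coefficient = 1
x_1 = 2.3125, f(x_1) = 5.347656, coefficient = 2
x_2 = 2.6250, f(x_2) = 6.890625, coefficient = 2
x_3 = 2.9375, f(x_3) = 8.628906, coefficient = 2
x_4 = 3.2500, f(x_4) = 10.562500, coefficient = 2
x_5 = 3.5625, f(x_5) = 12.691406, coefficient = 2
x_6 = 3.8750, f(x_6) = 15.015625, coefficient = 2
x_7 = 4.1875, f(x_7) = 17.535156, coefficient = 2
x_8 = 4.5000, f(x_8) = 20.250000, coefficient = 1

I ≈ (0.312500/2) × 177.593750 = 27.749023
Exact value: 27.708333
Error: 0.040690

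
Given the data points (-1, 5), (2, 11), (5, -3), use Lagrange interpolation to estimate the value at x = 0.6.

Lagrange interpolation formula:
P(x) = Σ yᵢ × Lᵢ(x)
where Lᵢ(x) = Π_{j≠i} (x - xⱼ)/(xᵢ - xⱼ)

L_0(0.6) = (0.6 - 2)/(-1 - 2) × (0.6 - 5)/(-1 - 5) = 0.342222
L_1(0.6) = (0.6 - (-1))/(2 - (-1)) × (0.6 - 5)/(2 - 5) = 0.782222
L_2(0.6) = (0.6 - (-1))/(5 - (-1)) × (0.6 - 2)/(5 - 2) = -0.124444

P(0.6) = 5×L_0(0.6) + 11×L_1(0.6) + (-3)×L_2(0.6)
P(0.6) = 10.688889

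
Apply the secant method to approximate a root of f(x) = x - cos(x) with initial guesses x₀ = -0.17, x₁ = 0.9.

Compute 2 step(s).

f(x) = x - cos(x)
x₀ = -0.17, x₁ = 0.9

Secant formula: x_{n+1} = x_n - f(x_n)(x_n - x_{n-1})/(f(x_n) - f(x_{n-1}))

Iteration 1:
  f(-0.170000) = -1.155585
  f(0.900000) = 0.278390
  x_2 = 0.900000 - 0.278390×(0.900000 - (-0.170000))/(0.278390 - (-1.155585))
       = 0.692272
Iteration 2:
  f(0.900000) = 0.278390
  f(0.692272) = -0.077527
  x_3 = 0.692272 - (-0.077527)×(0.692272 - 0.900000)/(-0.077527 - 0.278390)
       = 0.737519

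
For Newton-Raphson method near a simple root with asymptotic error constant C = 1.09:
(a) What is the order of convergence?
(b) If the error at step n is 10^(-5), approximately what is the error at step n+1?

(a) Newton-Raphson has quadratic (order 2) convergence near simple roots.
    This means |e_{n+1}| ≈ C|e_n|².

(b) With |e_n| = 10^(-5) and C = 1.09:
    |e_{n+1}| ≈ 1.09 × (10^(-5))² = 1.09 × 10^(-10)

(a) 2 (quadratic); (b) |e_{n+1}| ≈ 1.090e-10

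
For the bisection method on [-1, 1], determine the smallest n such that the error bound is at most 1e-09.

We need (b-a)/2^n ≤ 1e-09
(1 - (-1))/2^n ≤ 1e-09
2/2^n ≤ 1e-09
2^n ≥ 2000000000
n ≥ log₂(2000000000) = 30.90
n ≥ 31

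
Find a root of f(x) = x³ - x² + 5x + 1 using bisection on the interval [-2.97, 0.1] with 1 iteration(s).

f(x) = x³ - x² + 5x + 1
Initial interval: [-2.97, 0.1]

Iteration 1:
  c_1 = (-2.970000 + 0.100000)/2 = -1.435000
  f(c_1) = f(-1.435000) = -11.189213
  f(a) × f(c) ≥ 0, new interval: [-1.435000, 0.100000]

After 1 iteration(s), the approximation is c_1 = -1.435000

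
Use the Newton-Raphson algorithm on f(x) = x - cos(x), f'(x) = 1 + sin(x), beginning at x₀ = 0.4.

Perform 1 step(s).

f(x) = x - cos(x)
f'(x) = 1 + sin(x)
x₀ = 0.4

Newton-Raphson formula: x_{n+1} = x_n - f(x_n)/f'(x_n)

Iteration 1:
  f(0.400000) = -0.521061
  f'(0.400000) = 1.389418
  x_1 = 0.400000 - (-0.521061)/1.389418 = 0.775021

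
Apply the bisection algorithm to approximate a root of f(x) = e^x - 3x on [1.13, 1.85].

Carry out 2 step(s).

f(x) = e^x - 3x
Initial interval: [1.13, 1.85]

Iteration 1:
  c_1 = (1.130000 + 1.850000)/2 = 1.490000
  f(c_1) = f(1.490000) = -0.032904
  f(a) × f(c) ≥ 0, new interval: [1.490000, 1.850000]
Iteration 2:
  c_2 = (1.490000 + 1.850000)/2 = 1.670000
  f(c_2) = f(1.670000) = 0.302168
  f(a) × f(c) < 0, new interval: [1.490000, 1.670000]

After 2 iteration(s), the approximation is c_2 = 1.670000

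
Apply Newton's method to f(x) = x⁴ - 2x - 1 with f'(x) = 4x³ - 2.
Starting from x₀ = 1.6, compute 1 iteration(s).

f(x) = x⁴ - 2x - 1
f'(x) = 4x³ - 2
x₀ = 1.6

Newton-Raphson formula: x_{n+1} = x_n - f(x_n)/f'(x_n)

Iteration 1:
  f(1.600000) = 2.353600
  f'(1.600000) = 14.384000
  x_1 = 1.600000 - 2.353600/14.384000 = 1.436374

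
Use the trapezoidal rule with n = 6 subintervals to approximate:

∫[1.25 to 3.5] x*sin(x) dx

f(x) = x*sin(x)
a = 1.25, b = 3.5, n = 6
h = (b - a)/n = 0.375000

Trapezoidal rule: (h/2)[f(x₀) + 2f(x₁) + 2f(x₂) + ... + f(xₙ)]

x_0 = 1.2500, f(x_0) = 1.186231, coefficient = 1
x_1 = 1.6250, f(x_1) = 1.622613, coefficient = 2
x_2 = 2.0000, f(x_2) = 1.818595, coefficient = 2
x_3 = 2.3750, f(x_3) = 1.647502, coefficient = 2
x_4 = 2.7500, f(x_4) = 1.049568, coefficient = 2
x_5 = 3.1250, f(x_5) = 0.051850, coefficient = 2
x_6 = 3.5000, f(x_6) = -1.227741, coefficient = 1

I ≈ (0.375000/2) × 12.338745 = 2.313515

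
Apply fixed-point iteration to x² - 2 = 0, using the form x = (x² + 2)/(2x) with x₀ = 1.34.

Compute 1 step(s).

Equation: x² - 2 = 0
Fixed-point form: x = (x² + 2)/(2x)
x₀ = 1.34

x_1 = g(1.340000) = 1.416269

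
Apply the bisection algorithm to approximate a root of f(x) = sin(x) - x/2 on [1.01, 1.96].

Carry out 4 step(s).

f(x) = sin(x) - x/2
Initial interval: [1.01, 1.96]

Iteration 1:
  c_1 = (1.010000 + 1.960000)/2 = 1.485000
  f(c_1) = f(1.485000) = 0.253822
  f(a) × f(c) ≥ 0, new interval: [1.485000, 1.960000]
Iteration 2:
  c_2 = (1.485000 + 1.960000)/2 = 1.722500
  f(c_2) = f(1.722500) = 0.127265
  f(a) × f(c) ≥ 0, new interval: [1.722500, 1.960000]
Iteration 3:
  c_3 = (1.722500 + 1.960000)/2 = 1.841250
  f(c_3) = f(1.841250) = 0.043025
  f(a) × f(c) ≥ 0, new interval: [1.841250, 1.960000]
Iteration 4:
  c_4 = (1.841250 + 1.960000)/2 = 1.900625
  f(c_4) = f(1.900625) = -0.004215
  f(a) × f(c) < 0, new interval: [1.841250, 1.900625]

After 4 iteration(s), the approximation is c_4 = 1.900625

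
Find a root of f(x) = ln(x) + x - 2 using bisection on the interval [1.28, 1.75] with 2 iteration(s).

f(x) = ln(x) + x - 2
Initial interval: [1.28, 1.75]

Iteration 1:
  c_1 = (1.280000 + 1.750000)/2 = 1.515000
  f(c_1) = f(1.515000) = -0.069585
  f(a) × f(c) ≥ 0, new interval: [1.515000, 1.750000]
Iteration 2:
  c_2 = (1.515000 + 1.750000)/2 = 1.632500
  f(c_2) = f(1.632500) = 0.122613
  f(a) × f(c) < 0, new interval: [1.515000, 1.632500]

After 2 iteration(s), the approximation is c_2 = 1.632500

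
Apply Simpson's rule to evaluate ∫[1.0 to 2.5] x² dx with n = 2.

f(x) = x²
a = 1.0, b = 2.5, n = 2
h = (b - a)/n = 0.750000

Simpson's rule: (h/3)[f(x₀) + 4f(x₁) + 2f(x₂) + ... + f(xₙ)]

x_0 = 1.0000, f(x_0) = 1.000000, coefficient = 1
x_1 = 1.7500, f(x_1) = 3.062500, coefficient = 4
x_2 = 2.5000, f(x_2) = 6.250000, coefficient = 1

I ≈ (0.750000/3) × 19.500000 = 4.875000
Exact value: 4.875000
Error: 0.000000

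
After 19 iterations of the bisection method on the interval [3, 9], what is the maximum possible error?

Bisection error bound: |error| ≤ (b-a)/2^n
|error| ≤ (9 - 3)/2^19 = 6/2^19
|error| ≤ 0.0000114441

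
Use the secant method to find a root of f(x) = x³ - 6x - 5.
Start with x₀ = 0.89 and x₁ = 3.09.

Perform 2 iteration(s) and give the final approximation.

f(x) = x³ - 6x - 5
x₀ = 0.89, x₁ = 3.09

Secant formula: x_{n+1} = x_n - f(x_n)(x_n - x_{n-1})/(f(x_n) - f(x_{n-1}))

Iteration 1:
  f(0.890000) = -9.635031
  f(3.090000) = 5.963629
  x_2 = 3.090000 - 5.963629×(3.090000 - 0.890000)/(5.963629 - (-9.635031))
       = 2.248903
Iteration 2:
  f(3.090000) = 5.963629
  f(2.248903) = -7.119444
  x_3 = 2.248903 - (-7.119444)×(2.248903 - 3.090000)/(-7.119444 - 5.963629)
       = 2.706605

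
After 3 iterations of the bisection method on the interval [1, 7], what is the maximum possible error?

Bisection error bound: |error| ≤ (b-a)/2^n
|error| ≤ (7 - 1)/2^3 = 6/2^3
|error| ≤ 0.7500000000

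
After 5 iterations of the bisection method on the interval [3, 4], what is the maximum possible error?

Bisection error bound: |error| ≤ (b-a)/2^n
|error| ≤ (4 - 3)/2^5 = 1/2^5
|error| ≤ 0.0312500000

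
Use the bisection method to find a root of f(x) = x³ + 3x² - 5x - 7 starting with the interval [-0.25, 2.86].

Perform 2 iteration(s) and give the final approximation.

f(x) = x³ + 3x² - 5x - 7
Initial interval: [-0.25, 2.86]

Iteration 1:
  c_1 = (-0.250000 + 2.860000)/2 = 1.305000
  f(c_1) = f(1.305000) = -6.193477
  f(a) × f(c) ≥ 0, new interval: [1.305000, 2.860000]
Iteration 2:
  c_2 = (1.305000 + 2.860000)/2 = 2.082500
  f(c_2) = f(2.082500) = 4.629318
  f(a) × f(c) < 0, new interval: [1.305000, 2.082500]

After 2 iteration(s), the approximation is c_2 = 2.082500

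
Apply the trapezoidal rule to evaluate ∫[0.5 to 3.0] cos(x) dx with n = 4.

f(x) = cos(x)
a = 0.5, b = 3.0, n = 4
h = (b - a)/n = 0.625000

Trapezoidal rule: (h/2)[f(x₀) + 2f(x₁) + 2f(x₂) + ... + f(xₙ)]

x_0 = 0.5000, f(x_0) = 0.877583, coefficient = 1
x_1 = 1.1250, f(x_1) = 0.431177, coefficient = 2
x_2 = 1.7500, f(x_2) = -0.178246, coefficient = 2
x_3 = 2.3750, f(x_3) = -0.720278, coefficient = 2
x_4 = 3.0000, f(x_4) = -0.989992, coefficient = 1

I ≈ (0.625000/2) × -1.047106 = -0.327221
Exact value: -0.338306
Error: 0.011085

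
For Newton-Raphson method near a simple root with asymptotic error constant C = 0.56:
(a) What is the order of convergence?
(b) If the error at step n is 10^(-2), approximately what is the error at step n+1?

(a) Newton-Raphson has quadratic (order 2) convergence near simple roots.
    This means |e_{n+1}| ≈ C|e_n|².

(b) With |e_n| = 10^(-2) and C = 0.56:
    |e_{n+1}| ≈ 0.56 × (10^(-2))² = 0.56 × 10^(-4)

(a) 2 (quadratic); (b) |e_{n+1}| ≈ 5.600e-05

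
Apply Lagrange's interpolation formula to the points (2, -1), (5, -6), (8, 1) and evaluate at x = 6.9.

Lagrange interpolation formula:
P(x) = Σ yᵢ × Lᵢ(x)
where Lᵢ(x) = Π_{j≠i} (x - xⱼ)/(xᵢ - xⱼ)

L_0(6.9) = (6.9 - 5)/(2 - 5) × (6.9 - 8)/(2 - 8) = -0.116111
L_1(6.9) = (6.9 - 2)/(5 - 2) × (6.9 - 8)/(5 - 8) = 0.598889
L_2(6.9) = (6.9 - 2)/(8 - 2) × (6.9 - 5)/(8 - 5) = 0.517222

P(6.9) = (-1)×L_0(6.9) + (-6)×L_1(6.9) + 1×L_2(6.9)
P(6.9) = -2.960000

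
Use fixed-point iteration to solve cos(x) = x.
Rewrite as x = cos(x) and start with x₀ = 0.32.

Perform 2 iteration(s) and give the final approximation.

Equation: cos(x) = x
Fixed-point form: x = cos(x)
x₀ = 0.32

x_1 = g(0.320000) = 0.949235
x_2 = g(0.949235) = 0.582305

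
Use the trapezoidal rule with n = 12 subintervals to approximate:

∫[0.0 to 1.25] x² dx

f(x) = x²
a = 0.0, b = 1.25, n = 12
h = (b - a)/n = 0.104167

Trapezoidal rule: (h/2)[f(x₀) + 2f(x₁) + 2f(x₂) + ... + f(xₙ)]

x_0 = 0.0000, f(x_0) = 0.000000, coefficient = 1
x_1 = 0.1042, f(x_1) = 0.010851, coefficient = 2
x_2 = 0.2083, f(x_2) = 0.043403, coefficient = 2
x_3 = 0.3125, f(x_3) = 0.097656, coefficient = 2
x_4 = 0.4167, f(x_4) = 0.173611, coefficient = 2
x_5 = 0.5208, f(x_5) = 0.271267, coefficient = 2
x_6 = 0.6250, f(x_6) = 0.390625, coefficient = 2
x_7 = 0.7292, f(x_7) = 0.531684, coefficient = 2
x_8 = 0.8333, f(x_8) = 0.694444, coefficient = 2
x_9 = 0.9375, f(x_9) = 0.878906, coefficient = 2
x_10 = 1.0417, f(x_10) = 1.085069, coefficient = 2
x_11 = 1.1458, f(x_11) = 1.312934, coefficient = 2
x_12 = 1.2500, f(x_12) = 1.562500, coefficient = 1

I ≈ (0.104167/2) × 12.543403 = 0.653302
Exact value: 0.651042
Error: 0.002261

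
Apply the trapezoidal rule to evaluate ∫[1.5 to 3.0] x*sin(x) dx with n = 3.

f(x) = x*sin(x)
a = 1.5, b = 3.0, n = 3
h = (b - a)/n = 0.500000

Trapezoidal rule: (h/2)[f(x₀) + 2f(x₁) + 2f(x₂) + ... + f(xₙ)]

x_0 = 1.5000, f(x_0) = 1.496242, coefficient = 1
x_1 = 2.0000, f(x_1) = 1.818595, coefficient = 2
x_2 = 2.5000, f(x_2) = 1.496180, coefficient = 2
x_3 = 3.0000, f(x_3) = 0.423360, coefficient = 1

I ≈ (0.500000/2) × 8.549153 = 2.137288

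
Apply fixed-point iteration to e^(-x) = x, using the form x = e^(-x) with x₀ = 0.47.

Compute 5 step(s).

Equation: e^(-x) = x
Fixed-point form: x = e^(-x)
x₀ = 0.47

x_1 = g(0.470000) = 0.625002
x_2 = g(0.625002) = 0.535260
x_3 = g(0.535260) = 0.585517
x_4 = g(0.585517) = 0.556818
x_5 = g(0.556818) = 0.573030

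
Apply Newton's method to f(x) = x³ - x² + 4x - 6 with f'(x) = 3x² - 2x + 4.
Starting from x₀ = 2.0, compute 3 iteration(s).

f(x) = x³ - x² + 4x - 6
f'(x) = 3x² - 2x + 4
x₀ = 2.0

Newton-Raphson formula: x_{n+1} = x_n - f(x_n)/f'(x_n)

Iteration 1:
  f(2.000000) = 6.000000
  f'(2.000000) = 12.000000
  x_1 = 2.000000 - 6.000000/12.000000 = 1.500000
Iteration 2:
  f(1.500000) = 1.125000
  f'(1.500000) = 7.750000
  x_2 = 1.500000 - 1.125000/7.750000 = 1.354839
Iteration 3:
  f(1.354839) = 0.070692
  f'(1.354839) = 6.797086
  x_3 = 1.354839 - 0.070692/6.797086 = 1.344438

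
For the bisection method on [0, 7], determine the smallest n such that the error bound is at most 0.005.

We need (b-a)/2^n ≤ 0.005
(7 - 0)/2^n ≤ 0.005
7/2^n ≤ 0.005
2^n ≥ 1400
n ≥ log₂(1400) = 10.45
n ≥ 11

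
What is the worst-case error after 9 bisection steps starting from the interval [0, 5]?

Bisection error bound: |error| ≤ (b-a)/2^n
|error| ≤ (5 - 0)/2^9 = 5/2^9
|error| ≤ 0.0097656250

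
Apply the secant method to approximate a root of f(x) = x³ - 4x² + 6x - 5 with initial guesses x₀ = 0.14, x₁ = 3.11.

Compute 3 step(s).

f(x) = x³ - 4x² + 6x - 5
x₀ = 0.14, x₁ = 3.11

Secant formula: x_{n+1} = x_n - f(x_n)(x_n - x_{n-1})/(f(x_n) - f(x_{n-1}))

Iteration 1:
  f(0.140000) = -4.235656
  f(3.110000) = 5.051831
  x_2 = 3.110000 - 5.051831×(3.110000 - 0.140000)/(5.051831 - (-4.235656))
       = 1.494500
Iteration 2:
  f(3.110000) = 5.051831
  f(1.494500) = -1.629110
  x_3 = 1.494500 - (-1.629110)×(1.494500 - 3.110000)/(-1.629110 - 5.051831)
       = 1.888430
Iteration 3:
  f(1.494500) = -1.629110
  f(1.888430) = -1.199632
  x_4 = 1.888430 - (-1.199632)×(1.888430 - 1.494500)/(-1.199632 - (-1.629110))
       = 2.988771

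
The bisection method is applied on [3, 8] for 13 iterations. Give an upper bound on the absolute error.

Bisection error bound: |error| ≤ (b-a)/2^n
|error| ≤ (8 - 3)/2^13 = 5/2^13
|error| ≤ 0.0006103516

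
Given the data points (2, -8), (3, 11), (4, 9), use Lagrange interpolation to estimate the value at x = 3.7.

Lagrange interpolation formula:
P(x) = Σ yᵢ × Lᵢ(x)
where Lᵢ(x) = Π_{j≠i} (x - xⱼ)/(xᵢ - xⱼ)

L_0(3.7) = (3.7 - 3)/(2 - 3) × (3.7 - 4)/(2 - 4) = -0.105000
L_1(3.7) = (3.7 - 2)/(3 - 2) × (3.7 - 4)/(3 - 4) = 0.510000
L_2(3.7) = (3.7 - 2)/(4 - 2) × (3.7 - 3)/(4 - 3) = 0.595000

P(3.7) = (-8)×L_0(3.7) + 11×L_1(3.7) + 9×L_2(3.7)
P(3.7) = 11.805000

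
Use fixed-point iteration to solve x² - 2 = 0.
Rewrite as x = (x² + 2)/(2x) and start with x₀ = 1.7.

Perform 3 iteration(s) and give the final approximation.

Equation: x² - 2 = 0
Fixed-point form: x = (x² + 2)/(2x)
x₀ = 1.7

x_1 = g(1.700000) = 1.438235
x_2 = g(1.438235) = 1.414414
x_3 = g(1.414414) = 1.414214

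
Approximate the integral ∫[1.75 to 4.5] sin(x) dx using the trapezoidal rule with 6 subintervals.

f(x) = sin(x)
a = 1.75, b = 4.5, n = 6
h = (b - a)/n = 0.458333

Trapezoidal rule: (h/2)[f(x₀) + 2f(x₁) + 2f(x₂) + ... + f(xₙ)]

x_0 = 1.7500, f(x_0) = 0.983986, coefficient = 1
x_1 = 2.2083, f(x_1) = 0.803564, coefficient = 2
x_2 = 2.6667, f(x_2) = 0.457273, coefficient = 2
x_3 = 3.1250, f(x_3) = 0.016592, coefficient = 2
x_4 = 3.5833, f(x_4) = -0.427514, coefficient = 2
x_5 = 4.0417, f(x_5) = -0.783373, coefficient = 2
x_6 = 4.5000, f(x_6) = -0.977530, coefficient = 1

I ≈ (0.458333/2) × 0.139540 = 0.031978
Exact value: 0.032550
Error: 0.000572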